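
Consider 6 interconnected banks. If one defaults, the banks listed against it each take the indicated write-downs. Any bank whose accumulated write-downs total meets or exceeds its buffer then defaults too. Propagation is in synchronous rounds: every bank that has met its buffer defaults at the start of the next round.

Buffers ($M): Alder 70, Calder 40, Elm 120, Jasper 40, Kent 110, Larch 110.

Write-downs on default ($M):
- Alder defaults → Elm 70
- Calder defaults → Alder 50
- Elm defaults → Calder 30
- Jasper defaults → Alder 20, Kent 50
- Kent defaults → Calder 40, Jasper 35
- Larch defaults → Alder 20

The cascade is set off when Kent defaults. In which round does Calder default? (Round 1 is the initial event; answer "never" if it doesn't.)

2

Round 1 — Kent defaults (initial).
  Calder: +40 → 40 ≥ 40
  Jasper: +35 → 35 < 40
Round 2 — Calder defaults.
  Alder: +50 → 50 < 70
No further defaults.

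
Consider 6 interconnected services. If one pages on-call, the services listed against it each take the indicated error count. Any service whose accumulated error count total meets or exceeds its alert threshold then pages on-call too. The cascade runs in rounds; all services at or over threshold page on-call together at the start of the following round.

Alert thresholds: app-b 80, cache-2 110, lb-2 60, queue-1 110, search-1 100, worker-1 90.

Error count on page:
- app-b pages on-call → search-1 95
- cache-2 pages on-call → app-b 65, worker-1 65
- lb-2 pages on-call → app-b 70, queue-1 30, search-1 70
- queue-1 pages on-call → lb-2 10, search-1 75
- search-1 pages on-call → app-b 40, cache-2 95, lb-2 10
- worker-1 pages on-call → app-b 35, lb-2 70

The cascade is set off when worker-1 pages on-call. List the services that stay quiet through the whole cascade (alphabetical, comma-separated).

cache-2, queue-1

Round 1 — worker-1 pages on-call (initial).
  app-b: +35 → 35 < 80
  lb-2: +70 → 70 ≥ 60
Round 2 — lb-2 pages on-call.
  app-b: +70 → 105 ≥ 80
  queue-1: +30 → 30 < 110
  search-1: +70 → 70 < 100
Round 3 — app-b pages on-call.
  search-1: +95 → 165 ≥ 100
Round 4 — search-1 pages on-call.
  cache-2: +95 → 95 < 110
No further pages.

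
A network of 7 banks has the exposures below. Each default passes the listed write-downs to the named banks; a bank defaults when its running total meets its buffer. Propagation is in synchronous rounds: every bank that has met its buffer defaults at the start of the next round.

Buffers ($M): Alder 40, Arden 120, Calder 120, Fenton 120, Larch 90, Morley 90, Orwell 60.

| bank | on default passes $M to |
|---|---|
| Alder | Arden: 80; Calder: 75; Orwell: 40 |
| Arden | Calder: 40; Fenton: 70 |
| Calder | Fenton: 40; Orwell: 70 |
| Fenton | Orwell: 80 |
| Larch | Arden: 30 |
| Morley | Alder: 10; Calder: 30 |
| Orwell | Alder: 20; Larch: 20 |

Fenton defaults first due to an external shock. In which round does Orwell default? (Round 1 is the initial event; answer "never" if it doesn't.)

2

Round 1 — Fenton defaults (initial).
  Orwell: +80 → 80 ≥ 60
Round 2 — Orwell defaults.
  Alder: +20 → 20 < 40
  Larch: +20 → 20 < 90
No further defaults.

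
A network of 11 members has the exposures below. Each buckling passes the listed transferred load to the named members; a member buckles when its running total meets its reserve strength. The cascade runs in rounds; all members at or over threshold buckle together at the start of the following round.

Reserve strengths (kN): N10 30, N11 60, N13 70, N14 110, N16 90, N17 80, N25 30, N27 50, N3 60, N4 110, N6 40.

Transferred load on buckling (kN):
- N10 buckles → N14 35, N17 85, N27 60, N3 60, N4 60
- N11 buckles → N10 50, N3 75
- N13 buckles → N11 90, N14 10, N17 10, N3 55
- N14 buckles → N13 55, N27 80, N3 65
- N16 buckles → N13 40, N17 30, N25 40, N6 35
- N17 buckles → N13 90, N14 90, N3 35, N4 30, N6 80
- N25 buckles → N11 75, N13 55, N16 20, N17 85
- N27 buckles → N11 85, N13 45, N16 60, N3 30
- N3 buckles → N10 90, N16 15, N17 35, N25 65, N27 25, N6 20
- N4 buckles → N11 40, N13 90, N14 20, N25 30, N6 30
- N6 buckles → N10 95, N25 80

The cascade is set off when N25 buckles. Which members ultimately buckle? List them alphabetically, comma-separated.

N10, N11, N13, N14, N16, N17, N25, N27, N3, N6

Round 1 — N25 buckles (initial).
  N11: +75 → 75 ≥ 60
  N13: +55 → 55 < 70
  N16: +20 → 20 < 90
  N17: +85 → 85 ≥ 80
Round 2 — N11, N17 buckle.
  N10: +50 → 50 ≥ 30
  N13: +90 → 145 ≥ 70
  N14: +90 → 90 < 110
  N3: +75+35 → 110 ≥ 60
  N4: +30 → 30 < 110
  N6: +80 → 80 ≥ 40
Round 3 — N10, N13, N3, N6 buckle.
  N14: +35+10 → 135 ≥ 110
  N16: +15 → 35 < 90
  N27: +60+25 → 85 ≥ 50
  N4: +60 → 90 < 110
Round 4 — N14, N27 buckle.
  N16: +60 → 95 ≥ 90
Round 5 — N16 buckles.
No further bucklings.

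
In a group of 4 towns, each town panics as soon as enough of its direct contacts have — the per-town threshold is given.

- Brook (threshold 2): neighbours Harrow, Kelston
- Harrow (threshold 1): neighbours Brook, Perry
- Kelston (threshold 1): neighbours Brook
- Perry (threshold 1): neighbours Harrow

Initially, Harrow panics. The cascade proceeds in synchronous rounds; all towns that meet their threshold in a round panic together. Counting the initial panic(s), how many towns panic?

Round 1 — Harrow panics (initial).
Round 2 — checking thresholds:
  Brook: 1 of 2 neighbours < 2, below threshold.
  Perry: 1 of 1 neighbours ≥ 1, panics.
Round 3 — no new panics; cascade stops.

2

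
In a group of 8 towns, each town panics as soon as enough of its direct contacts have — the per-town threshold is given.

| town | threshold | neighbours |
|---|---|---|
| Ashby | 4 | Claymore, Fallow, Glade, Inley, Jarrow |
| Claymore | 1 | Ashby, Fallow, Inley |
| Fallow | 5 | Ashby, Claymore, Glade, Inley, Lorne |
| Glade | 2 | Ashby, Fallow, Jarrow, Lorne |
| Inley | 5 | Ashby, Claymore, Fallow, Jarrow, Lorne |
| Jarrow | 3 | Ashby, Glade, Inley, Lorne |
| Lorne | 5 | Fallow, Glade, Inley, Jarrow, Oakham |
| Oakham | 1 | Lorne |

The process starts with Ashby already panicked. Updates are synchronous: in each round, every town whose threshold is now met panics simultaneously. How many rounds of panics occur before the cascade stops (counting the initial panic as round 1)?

2

Round 1 — Ashby panics (initial).
Round 2 — checking thresholds:
  Claymore: 1 of 3 neighbours ≥ 1, panics.
  Fallow: 1 of 5 neighbours < 5, not yet.
  Glade: 1 of 4 neighbours < 2, not yet.
  Inley: 1 of 5 neighbours < 5, not yet.
  Jarrow: 1 of 4 neighbours < 3, not yet.
Round 3 — no new panics; cascade stops.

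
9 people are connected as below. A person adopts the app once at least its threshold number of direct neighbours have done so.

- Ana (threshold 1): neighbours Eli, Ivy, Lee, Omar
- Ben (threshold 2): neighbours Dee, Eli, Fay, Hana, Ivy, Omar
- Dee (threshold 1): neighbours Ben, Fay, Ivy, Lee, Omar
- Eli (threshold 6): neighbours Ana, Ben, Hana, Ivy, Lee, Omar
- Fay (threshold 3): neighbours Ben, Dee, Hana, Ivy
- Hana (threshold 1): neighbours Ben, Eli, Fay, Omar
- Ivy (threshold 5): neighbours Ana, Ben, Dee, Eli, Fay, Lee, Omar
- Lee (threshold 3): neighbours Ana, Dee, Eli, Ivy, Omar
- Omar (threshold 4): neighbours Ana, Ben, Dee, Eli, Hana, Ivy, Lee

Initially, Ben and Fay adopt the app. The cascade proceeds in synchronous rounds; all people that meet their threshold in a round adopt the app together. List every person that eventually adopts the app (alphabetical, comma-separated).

Ben, Dee, Fay, Hana

Round 1 — Ben, Fay adopt the app (initial).
Round 2 — checking thresholds:
  Dee: 2 of 5 neighbours ≥ 1, adopts the app.
  Eli: 1 of 6 neighbours < 6, holds.
  Hana: 2 of 4 neighbours ≥ 1, adopts the app.
  Ivy: 2 of 7 neighbours < 5, holds.
  Omar: 1 of 7 neighbours < 4, holds.
Round 3 — no new adoptions; cascade stops.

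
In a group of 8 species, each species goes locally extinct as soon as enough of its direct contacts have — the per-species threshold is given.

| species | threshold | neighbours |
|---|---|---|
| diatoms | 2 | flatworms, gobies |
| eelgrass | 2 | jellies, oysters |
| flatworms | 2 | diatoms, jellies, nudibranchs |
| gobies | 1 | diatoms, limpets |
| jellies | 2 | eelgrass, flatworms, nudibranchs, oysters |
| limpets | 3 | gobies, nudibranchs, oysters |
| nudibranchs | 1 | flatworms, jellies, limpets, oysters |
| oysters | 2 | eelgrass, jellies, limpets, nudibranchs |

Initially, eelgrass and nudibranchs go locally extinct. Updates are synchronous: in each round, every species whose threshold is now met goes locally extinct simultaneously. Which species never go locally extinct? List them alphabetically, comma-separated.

diatoms, gobies, limpets

Round 1 — eelgrass, nudibranchs go locally extinct (initial).
Round 2 — checking thresholds:
  flatworms: 1 of 3 neighbours < 2, below threshold.
  jellies: 2 of 4 neighbours ≥ 2, goes locally extinct.
  limpets: 1 of 3 neighbours < 3, below threshold.
  oysters: 2 of 4 neighbours ≥ 2, goes locally extinct.
Round 3 — checking thresholds:
  flatworms: 2 of 3 neighbours ≥ 2, goes locally extinct.
  limpets: 2 of 3 neighbours < 3, below threshold.
Round 4 — no new extinctions; cascade stops.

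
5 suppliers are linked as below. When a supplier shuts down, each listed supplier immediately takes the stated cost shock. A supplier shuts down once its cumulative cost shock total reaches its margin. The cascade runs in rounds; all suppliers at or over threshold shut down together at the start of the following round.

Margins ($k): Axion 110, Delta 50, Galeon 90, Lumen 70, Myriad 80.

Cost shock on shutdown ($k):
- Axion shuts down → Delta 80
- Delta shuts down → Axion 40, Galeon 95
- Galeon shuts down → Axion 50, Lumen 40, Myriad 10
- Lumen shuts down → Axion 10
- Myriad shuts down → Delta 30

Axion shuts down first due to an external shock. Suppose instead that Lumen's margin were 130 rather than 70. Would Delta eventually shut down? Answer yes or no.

With Lumen's margin at 130:
Round 1 — Axion shuts down (initial).
  Delta: +80 → 80 ≥ 50
Round 2 — Delta shuts down.
  Galeon: +95 → 95 ≥ 90
Round 3 — Galeon shuts down.
  Lumen: +40 → 40 < 130
  Myriad: +10 → 10 < 80
No further shutdowns.

yes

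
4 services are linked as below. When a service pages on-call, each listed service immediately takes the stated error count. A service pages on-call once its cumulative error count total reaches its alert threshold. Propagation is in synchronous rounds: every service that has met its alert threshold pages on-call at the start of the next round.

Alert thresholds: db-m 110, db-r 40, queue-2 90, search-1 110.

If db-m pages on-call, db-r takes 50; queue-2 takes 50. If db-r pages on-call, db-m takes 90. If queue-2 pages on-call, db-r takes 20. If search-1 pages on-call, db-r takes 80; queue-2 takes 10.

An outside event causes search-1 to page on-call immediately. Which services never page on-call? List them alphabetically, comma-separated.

Round 1 — search-1 pages on-call (initial).
  db-r: +80 → 80 ≥ 40
  queue-2: +10 → 10 < 90
Round 2 — db-r pages on-call.
  db-m: +90 → 90 < 110
No further pages.

db-m, queue-2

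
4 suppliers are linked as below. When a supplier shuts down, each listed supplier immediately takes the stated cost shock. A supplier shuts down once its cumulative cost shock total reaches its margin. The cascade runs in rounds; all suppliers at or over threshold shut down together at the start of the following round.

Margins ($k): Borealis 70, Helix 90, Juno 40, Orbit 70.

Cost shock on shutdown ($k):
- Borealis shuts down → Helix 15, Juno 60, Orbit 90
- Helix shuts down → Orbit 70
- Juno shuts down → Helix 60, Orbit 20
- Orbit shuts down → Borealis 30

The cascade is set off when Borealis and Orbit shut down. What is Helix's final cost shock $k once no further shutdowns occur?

75

Round 1 — Borealis, Orbit shut down (initial).
  Helix: +15 → 15 < 90
  Juno: +60 → 60 ≥ 40
Round 2 — Juno shuts down.
  Helix: +60 → 75 < 90
No further shutdowns.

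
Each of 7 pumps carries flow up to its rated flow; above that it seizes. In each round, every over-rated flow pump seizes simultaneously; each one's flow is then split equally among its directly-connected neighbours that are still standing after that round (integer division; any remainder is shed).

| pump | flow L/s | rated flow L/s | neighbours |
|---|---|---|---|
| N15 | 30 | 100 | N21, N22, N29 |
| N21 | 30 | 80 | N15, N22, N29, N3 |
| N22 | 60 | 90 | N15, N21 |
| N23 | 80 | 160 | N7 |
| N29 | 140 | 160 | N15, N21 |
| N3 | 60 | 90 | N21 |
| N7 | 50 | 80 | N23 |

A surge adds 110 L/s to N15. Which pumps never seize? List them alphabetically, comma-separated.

Round 1 — N15 at 140 > 100. N15 seizes.
  N15 sheds 140 L/s to N21, N22, N29: 46 each (2 lost).
    N21: 30+46 = 76 ≤ 80
    N22: 60+46 = 106 > 90
    N29: 140+46 = 186 > 160
Round 2 — N22, N29 seize.
  N22 sheds 106 L/s to N21: 106 each.
    N21: 76+106 = 182 > 80
  N29 sheds 186 L/s to N21: 186 each.
    N21: 182+186 = 368 > 80
Round 3 — N21 seizes.
  N21 sheds 368 L/s to N3: 368 each.
    N3: 60+368 = 428 > 90
Round 4 — N3 seizes.
  N3 sheds 428 L/s: no online neighbours, lost.
No further seizures.

N23, N7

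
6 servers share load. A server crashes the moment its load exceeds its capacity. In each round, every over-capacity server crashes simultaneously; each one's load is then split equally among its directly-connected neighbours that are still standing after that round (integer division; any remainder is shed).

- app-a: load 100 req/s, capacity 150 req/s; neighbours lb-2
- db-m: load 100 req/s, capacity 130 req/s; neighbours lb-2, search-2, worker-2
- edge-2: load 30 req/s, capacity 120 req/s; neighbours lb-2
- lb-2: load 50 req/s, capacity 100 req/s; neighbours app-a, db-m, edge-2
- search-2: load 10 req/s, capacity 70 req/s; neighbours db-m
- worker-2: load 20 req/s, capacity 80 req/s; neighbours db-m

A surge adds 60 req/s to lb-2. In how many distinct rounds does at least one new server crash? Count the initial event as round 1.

3

Round 1 — lb-2 at 110 > 100. lb-2 crashes.
  lb-2 sheds 110 req/s to app-a, db-m, edge-2: 36 each (2 lost).
    app-a: 100+36 = 136 ≤ 150
    db-m: 100+36 = 136 > 130
    edge-2: 30+36 = 66 ≤ 120
Round 2 — db-m crashes.
  db-m sheds 136 req/s to search-2, worker-2: 68 each.
    search-2: 10+68 = 78 > 70
    worker-2: 20+68 = 88 > 80
Round 3 — search-2, worker-2 crash.
  search-2 sheds 78 req/s: no online neighbours, lost.
  worker-2 sheds 88 req/s: no online neighbours, lost.
No further crashes.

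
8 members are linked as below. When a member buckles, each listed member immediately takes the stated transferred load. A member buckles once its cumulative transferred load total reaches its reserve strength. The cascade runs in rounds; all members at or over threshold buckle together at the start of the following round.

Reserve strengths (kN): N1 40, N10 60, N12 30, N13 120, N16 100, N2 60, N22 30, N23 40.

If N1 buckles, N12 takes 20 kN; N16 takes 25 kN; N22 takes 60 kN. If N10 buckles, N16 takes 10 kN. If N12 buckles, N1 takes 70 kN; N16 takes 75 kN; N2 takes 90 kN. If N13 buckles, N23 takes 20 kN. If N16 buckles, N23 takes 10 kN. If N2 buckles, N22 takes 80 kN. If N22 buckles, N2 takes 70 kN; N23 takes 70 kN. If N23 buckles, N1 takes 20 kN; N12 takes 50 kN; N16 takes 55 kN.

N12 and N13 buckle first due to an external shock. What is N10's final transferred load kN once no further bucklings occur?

Round 1 — N12, N13 buckle (initial).
  N1: +70 → 70 ≥ 40
  N16: +75 → 75 < 100
  N2: +90 → 90 ≥ 60
  N23: +20 → 20 < 40
Round 2 — N1, N2 buckle.
  N16: +25 → 100 ≥ 100
  N22: +60+80 → 140 ≥ 30
Round 3 — N16, N22 buckle.
  N23: +10+70 → 100 ≥ 40
Round 4 — N23 buckles.
No further bucklings.

0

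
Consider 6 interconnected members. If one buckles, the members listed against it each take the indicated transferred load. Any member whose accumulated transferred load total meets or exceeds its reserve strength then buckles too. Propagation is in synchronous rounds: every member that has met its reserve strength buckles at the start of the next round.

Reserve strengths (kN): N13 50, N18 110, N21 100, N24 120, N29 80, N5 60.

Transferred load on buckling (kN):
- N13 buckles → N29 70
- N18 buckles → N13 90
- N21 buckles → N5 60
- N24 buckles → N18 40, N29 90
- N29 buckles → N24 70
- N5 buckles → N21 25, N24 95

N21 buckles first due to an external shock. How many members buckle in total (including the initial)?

2

Round 1 — N21 buckles (initial).
  N5: +60 → 60 ≥ 60
Round 2 — N5 buckles.
  N24: +95 → 95 < 120
No further bucklings.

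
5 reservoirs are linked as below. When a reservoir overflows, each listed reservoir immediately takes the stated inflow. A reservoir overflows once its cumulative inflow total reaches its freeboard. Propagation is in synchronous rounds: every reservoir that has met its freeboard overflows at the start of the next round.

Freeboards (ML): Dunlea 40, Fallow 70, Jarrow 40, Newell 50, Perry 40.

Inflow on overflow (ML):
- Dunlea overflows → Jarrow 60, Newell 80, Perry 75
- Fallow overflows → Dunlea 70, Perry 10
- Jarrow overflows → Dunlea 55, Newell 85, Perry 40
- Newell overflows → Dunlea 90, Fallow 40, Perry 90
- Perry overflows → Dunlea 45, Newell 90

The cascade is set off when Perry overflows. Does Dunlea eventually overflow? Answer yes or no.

yes

Round 1 — Perry overflows (initial).
  Dunlea: +45 → 45 ≥ 40
  Newell: +90 → 90 ≥ 50
Round 2 — Dunlea, Newell overflow.
  Fallow: +40 → 40 < 70
  Jarrow: +60 → 60 ≥ 40
Round 3 — Jarrow overflows.
No further overflows.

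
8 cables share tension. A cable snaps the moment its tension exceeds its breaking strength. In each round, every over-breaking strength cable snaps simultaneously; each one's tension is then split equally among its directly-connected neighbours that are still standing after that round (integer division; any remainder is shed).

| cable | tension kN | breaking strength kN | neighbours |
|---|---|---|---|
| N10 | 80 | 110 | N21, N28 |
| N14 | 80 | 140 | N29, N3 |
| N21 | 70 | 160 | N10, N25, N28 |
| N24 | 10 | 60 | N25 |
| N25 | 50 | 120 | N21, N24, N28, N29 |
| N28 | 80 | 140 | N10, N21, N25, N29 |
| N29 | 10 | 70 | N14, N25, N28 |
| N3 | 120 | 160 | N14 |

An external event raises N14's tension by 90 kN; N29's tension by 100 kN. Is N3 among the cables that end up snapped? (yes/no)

yes

Round 1 — N14 at 170 > 140; N29 at 110 > 70. N14, N29 snap.
  N14 sheds 170 kN to N3: 170 each.
    N3: 120+170 = 290 > 160
  N29 sheds 110 kN to N25, N28: 55 each.
    N25: 50+55 = 105 ≤ 120
    N28: 80+55 = 135 ≤ 140
Round 2 — N3 snaps.
  N3 sheds 290 kN: no online neighbours, lost.
No further breaks.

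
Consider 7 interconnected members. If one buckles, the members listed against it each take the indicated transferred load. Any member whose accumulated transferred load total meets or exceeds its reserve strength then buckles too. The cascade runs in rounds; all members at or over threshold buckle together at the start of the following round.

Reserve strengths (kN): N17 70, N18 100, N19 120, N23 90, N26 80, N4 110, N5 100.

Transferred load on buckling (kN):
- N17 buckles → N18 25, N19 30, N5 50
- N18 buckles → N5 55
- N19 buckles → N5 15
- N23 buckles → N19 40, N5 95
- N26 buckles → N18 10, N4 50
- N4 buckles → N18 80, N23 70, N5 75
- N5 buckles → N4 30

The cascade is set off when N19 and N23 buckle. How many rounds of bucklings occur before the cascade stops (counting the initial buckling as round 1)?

2

Round 1 — N19, N23 buckle (initial).
  N5: +15+95 → 110 ≥ 100
Round 2 — N5 buckles.
  N4: +30 → 30 < 110
No further bucklings.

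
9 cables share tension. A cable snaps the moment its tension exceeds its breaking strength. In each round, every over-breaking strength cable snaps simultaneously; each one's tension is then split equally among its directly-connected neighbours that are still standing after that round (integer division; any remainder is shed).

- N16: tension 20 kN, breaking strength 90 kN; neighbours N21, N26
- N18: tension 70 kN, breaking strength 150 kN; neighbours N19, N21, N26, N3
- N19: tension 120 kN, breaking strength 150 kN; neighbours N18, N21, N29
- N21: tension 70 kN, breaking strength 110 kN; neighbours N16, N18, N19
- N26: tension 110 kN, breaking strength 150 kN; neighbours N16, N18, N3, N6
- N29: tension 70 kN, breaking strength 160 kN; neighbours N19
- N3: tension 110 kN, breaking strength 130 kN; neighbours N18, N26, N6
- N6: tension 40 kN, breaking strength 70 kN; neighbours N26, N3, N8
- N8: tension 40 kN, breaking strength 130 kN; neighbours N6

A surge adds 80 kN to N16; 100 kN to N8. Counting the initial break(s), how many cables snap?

Round 1 — N16 at 100 > 90; N8 at 140 > 130. N16, N8 snap.
  N16 sheds 100 kN to N21, N26: 50 each.
    N21: 70+50 = 120 > 110
    N26: 110+50 = 160 > 150
  N8 sheds 140 kN to N6: 140 each.
    N6: 40+140 = 180 > 70
Round 2 — N21, N26, N6 snap.
  N21 sheds 120 kN to N18, N19: 60 each.
    N18: 70+60 = 130 ≤ 150
    N19: 120+60 = 180 > 150
  N26 sheds 160 kN to N18, N3: 80 each.
    N18: 130+80 = 210 > 150
    N3: 110+80 = 190 > 130
  N6 sheds 180 kN to N3: 180 each.
    N3: 190+180 = 370 > 130
Round 3 — N18, N19, N3 snap.
  N18 sheds 210 kN: no online neighbours, lost.
  N19 sheds 180 kN to N29: 180 each.
    N29: 70+180 = 250 > 160
  N3 sheds 370 kN: no online neighbours, lost.
Round 4 — N29 snaps.
  N29 sheds 250 kN: no online neighbours, lost.
No further breaks.

9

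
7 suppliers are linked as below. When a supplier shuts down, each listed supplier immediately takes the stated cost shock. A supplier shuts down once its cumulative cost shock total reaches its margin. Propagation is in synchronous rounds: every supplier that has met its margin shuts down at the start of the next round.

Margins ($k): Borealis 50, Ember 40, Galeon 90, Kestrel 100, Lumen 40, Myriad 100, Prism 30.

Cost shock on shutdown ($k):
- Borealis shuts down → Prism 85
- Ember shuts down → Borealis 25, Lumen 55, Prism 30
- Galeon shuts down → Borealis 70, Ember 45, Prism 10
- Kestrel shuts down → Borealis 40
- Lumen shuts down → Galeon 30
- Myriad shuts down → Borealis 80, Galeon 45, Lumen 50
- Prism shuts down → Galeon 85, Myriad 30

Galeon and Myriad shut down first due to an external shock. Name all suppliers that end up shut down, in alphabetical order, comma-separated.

Borealis, Ember, Galeon, Lumen, Myriad, Prism

Round 1 — Galeon, Myriad shut down (initial).
  Borealis: +70+80 → 150 ≥ 50
  Ember: +45 → 45 ≥ 40
  Lumen: +50 → 50 ≥ 40
  Prism: +10 → 10 < 30
Round 2 — Borealis, Ember, Lumen shut down.
  Prism: +85+30 → 125 ≥ 30
Round 3 — Prism shuts down.
No further shutdowns.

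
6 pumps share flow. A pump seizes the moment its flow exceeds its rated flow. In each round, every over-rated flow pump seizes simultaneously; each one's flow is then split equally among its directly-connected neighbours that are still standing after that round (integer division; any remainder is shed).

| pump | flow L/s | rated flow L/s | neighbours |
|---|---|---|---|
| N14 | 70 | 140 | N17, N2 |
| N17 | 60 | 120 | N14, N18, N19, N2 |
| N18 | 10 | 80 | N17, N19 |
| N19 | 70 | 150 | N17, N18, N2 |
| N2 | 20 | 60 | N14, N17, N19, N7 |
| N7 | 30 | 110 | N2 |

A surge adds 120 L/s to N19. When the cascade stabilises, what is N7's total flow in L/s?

Round 1 — N19 at 190 > 150. N19 seizes.
  N19 sheds 190 L/s to N17, N18, N2: 63 each (1 lost).
    N17: 60+63 = 123 > 120
    N18: 10+63 = 73 ≤ 80
    N2: 20+63 = 83 > 60
Round 2 — N17, N2 seize.
  N17 sheds 123 L/s to N14, N18: 61 each (1 lost).
    N14: 70+61 = 131 ≤ 140
    N18: 73+61 = 134 > 80
  N2 sheds 83 L/s to N14, N7: 41 each (1 lost).
    N14: 131+41 = 172 > 140
    N7: 30+41 = 71 ≤ 110
Round 3 — N14, N18 seize.
  N14 sheds 172 L/s: no online neighbours, lost.
  N18 sheds 134 L/s: no online neighbours, lost.
No further seizures.

71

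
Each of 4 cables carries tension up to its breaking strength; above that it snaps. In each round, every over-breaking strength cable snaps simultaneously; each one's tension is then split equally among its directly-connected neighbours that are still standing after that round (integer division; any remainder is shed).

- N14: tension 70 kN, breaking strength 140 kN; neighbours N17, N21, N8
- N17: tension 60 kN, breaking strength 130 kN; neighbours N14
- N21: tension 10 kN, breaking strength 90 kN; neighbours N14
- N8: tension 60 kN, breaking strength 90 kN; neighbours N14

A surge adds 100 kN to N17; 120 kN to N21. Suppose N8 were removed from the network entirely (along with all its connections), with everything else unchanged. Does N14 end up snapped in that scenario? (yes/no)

With N8 removed:
Round 1 — N17 at 160 > 130; N21 at 130 > 90. N17, N21 snap.
  N17 sheds 160 kN to N14: 160 each.
    N14: 70+160 = 230 > 140
  N21 sheds 130 kN to N14: 130 each.
    N14: 230+130 = 360 > 140
Round 2 — N14 snaps.
  N14 sheds 360 kN: no online neighbours, lost.
No further breaks.

yes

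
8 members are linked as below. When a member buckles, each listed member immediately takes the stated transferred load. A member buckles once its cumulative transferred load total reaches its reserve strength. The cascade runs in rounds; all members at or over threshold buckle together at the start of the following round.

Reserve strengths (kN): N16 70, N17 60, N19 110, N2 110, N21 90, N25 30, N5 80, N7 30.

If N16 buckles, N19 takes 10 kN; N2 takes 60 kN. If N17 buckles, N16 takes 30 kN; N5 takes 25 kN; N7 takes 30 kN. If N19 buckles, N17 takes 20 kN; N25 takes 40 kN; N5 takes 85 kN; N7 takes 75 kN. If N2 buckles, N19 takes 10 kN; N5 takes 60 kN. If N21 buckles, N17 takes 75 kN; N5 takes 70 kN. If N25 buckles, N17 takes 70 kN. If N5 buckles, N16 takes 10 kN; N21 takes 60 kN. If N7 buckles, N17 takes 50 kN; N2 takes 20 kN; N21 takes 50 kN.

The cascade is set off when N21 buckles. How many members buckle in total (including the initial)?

4

Round 1 — N21 buckles (initial).
  N17: +75 → 75 ≥ 60
  N5: +70 → 70 < 80
Round 2 — N17 buckles.
  N16: +30 → 30 < 70
  N5: +25 → 95 ≥ 80
  N7: +30 → 30 ≥ 30
Round 3 — N5, N7 buckle.
  N16: +10 → 40 < 70
  N2: +20 → 20 < 110
No further bucklings.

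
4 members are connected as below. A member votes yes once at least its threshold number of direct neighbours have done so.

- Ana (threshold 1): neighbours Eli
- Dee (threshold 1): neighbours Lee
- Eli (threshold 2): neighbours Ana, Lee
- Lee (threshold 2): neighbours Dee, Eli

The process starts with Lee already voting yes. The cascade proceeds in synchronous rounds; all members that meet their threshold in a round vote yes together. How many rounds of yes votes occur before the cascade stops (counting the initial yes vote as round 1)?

Round 1 — Lee votes yes (initial).
Round 2 — checking thresholds:
  Dee: 1 of 1 neighbours ≥ 1, votes yes.
  Eli: 1 of 2 neighbours < 2, below threshold.
Round 3 — no new yes votes; cascade stops.

2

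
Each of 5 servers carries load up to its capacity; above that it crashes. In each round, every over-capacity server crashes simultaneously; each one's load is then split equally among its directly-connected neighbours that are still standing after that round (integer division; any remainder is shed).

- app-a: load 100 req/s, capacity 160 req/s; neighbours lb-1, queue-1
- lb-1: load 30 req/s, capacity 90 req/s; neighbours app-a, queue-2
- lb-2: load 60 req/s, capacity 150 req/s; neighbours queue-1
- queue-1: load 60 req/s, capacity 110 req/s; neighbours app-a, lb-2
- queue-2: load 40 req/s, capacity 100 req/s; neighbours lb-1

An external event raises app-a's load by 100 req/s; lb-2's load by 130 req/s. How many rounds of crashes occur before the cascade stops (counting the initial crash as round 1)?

3

Round 1 — app-a at 200 > 160; lb-2 at 190 > 150. app-a, lb-2 crash.
  app-a sheds 200 req/s to lb-1, queue-1: 100 each.
    lb-1: 30+100 = 130 > 90
    queue-1: 60+100 = 160 > 110
  lb-2 sheds 190 req/s to queue-1: 190 each.
    queue-1: 160+190 = 350 > 110
Round 2 — lb-1, queue-1 crash.
  lb-1 sheds 130 req/s to queue-2: 130 each.
    queue-2: 40+130 = 170 > 100
  queue-1 sheds 350 req/s: no online neighbours, lost.
Round 3 — queue-2 crashes.
  queue-2 sheds 170 req/s: no online neighbours, lost.
No further crashes.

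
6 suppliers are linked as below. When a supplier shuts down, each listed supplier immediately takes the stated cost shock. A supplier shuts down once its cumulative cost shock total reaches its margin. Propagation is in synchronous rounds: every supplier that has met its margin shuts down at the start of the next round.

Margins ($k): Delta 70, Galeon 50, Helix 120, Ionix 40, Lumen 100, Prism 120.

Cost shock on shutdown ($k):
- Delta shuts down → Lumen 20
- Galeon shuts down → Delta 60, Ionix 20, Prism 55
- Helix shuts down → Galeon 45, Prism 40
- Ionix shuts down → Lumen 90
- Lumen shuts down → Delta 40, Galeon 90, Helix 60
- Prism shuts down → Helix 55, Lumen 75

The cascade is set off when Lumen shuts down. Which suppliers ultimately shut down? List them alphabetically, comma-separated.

Round 1 — Lumen shuts down (initial).
  Delta: +40 → 40 < 70
  Galeon: +90 → 90 ≥ 50
  Helix: +60 → 60 < 120
Round 2 — Galeon shuts down.
  Delta: +60 → 100 ≥ 70
  Ionix: +20 → 20 < 40
  Prism: +55 → 55 < 120
Round 3 — Delta shuts down.
No further shutdowns.

Delta, Galeon, Lumen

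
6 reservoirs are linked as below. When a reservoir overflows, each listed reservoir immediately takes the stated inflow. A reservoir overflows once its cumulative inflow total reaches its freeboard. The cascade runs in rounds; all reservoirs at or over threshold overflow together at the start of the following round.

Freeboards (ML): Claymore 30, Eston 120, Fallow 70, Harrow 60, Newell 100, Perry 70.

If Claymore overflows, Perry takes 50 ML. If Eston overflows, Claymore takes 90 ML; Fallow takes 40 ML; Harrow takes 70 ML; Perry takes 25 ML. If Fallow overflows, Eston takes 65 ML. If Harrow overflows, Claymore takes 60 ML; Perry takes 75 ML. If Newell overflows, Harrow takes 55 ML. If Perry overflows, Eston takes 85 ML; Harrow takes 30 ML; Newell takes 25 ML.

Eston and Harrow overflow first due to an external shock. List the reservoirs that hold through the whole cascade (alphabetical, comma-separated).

Fallow, Newell

Round 1 — Eston, Harrow overflow (initial).
  Claymore: +90+60 → 150 ≥ 30
  Fallow: +40 → 40 < 70
  Perry: +25+75 → 100 ≥ 70
Round 2 — Claymore, Perry overflow.
  Newell: +25 → 25 < 100
No further overflows.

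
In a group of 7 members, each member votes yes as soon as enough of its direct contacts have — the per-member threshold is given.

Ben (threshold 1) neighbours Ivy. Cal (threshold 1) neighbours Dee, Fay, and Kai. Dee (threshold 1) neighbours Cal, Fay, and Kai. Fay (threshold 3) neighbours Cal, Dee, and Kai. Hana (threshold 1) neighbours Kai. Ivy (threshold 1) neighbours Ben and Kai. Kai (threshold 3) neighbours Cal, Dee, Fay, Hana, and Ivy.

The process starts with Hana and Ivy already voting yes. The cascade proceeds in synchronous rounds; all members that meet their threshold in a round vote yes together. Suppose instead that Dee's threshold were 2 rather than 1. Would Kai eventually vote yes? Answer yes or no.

With Dee's threshold at 2:
Round 1 — Hana, Ivy vote yes (initial).
Round 2 — checking thresholds:
  Ben: 1 of 1 neighbours ≥ 1, votes yes.
  Kai: 2 of 5 neighbours < 3, not yet.
Round 3 — no new yes votes; cascade stops.

no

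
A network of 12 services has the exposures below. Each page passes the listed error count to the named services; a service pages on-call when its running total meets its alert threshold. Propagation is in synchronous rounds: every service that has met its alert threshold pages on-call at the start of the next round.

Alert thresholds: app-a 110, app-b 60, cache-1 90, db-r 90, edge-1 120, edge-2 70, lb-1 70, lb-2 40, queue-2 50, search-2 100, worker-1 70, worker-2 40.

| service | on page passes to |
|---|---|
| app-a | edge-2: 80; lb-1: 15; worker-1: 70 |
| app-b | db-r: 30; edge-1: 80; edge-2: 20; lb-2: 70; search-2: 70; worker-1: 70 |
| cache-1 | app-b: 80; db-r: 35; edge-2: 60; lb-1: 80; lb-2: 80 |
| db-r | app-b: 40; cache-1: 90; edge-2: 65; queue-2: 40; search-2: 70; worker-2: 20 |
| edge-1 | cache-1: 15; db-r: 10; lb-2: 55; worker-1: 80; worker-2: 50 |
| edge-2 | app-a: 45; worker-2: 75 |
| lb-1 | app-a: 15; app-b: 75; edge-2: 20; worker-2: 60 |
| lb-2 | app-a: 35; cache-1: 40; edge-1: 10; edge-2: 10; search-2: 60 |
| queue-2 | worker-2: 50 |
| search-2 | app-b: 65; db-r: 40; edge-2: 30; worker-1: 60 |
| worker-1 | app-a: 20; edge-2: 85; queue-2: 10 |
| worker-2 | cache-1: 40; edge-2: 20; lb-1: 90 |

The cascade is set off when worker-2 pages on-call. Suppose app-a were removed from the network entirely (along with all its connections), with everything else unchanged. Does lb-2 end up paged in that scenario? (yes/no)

With app-a removed:
Round 1 — worker-2 pages on-call (initial).
  cache-1: +40 → 40 < 90
  edge-2: +20 → 20 < 70
  lb-1: +90 → 90 ≥ 70
Round 2 — lb-1 pages on-call.
  app-b: +75 → 75 ≥ 60
  edge-2: +20 → 40 < 70
Round 3 — app-b pages on-call.
  db-r: +30 → 30 < 90
  edge-1: +80 → 80 < 120
  edge-2: +20 → 60 < 70
  lb-2: +70 → 70 ≥ 40
  search-2: +70 → 70 < 100
  worker-1: +70 → 70 ≥ 70
Round 4 — lb-2, worker-1 page on-call.
  cache-1: +40 → 80 < 90
  edge-1: +10 → 90 < 120
  edge-2: +10+85 → 155 ≥ 70
  queue-2: +10 → 10 < 50
  search-2: +60 → 130 ≥ 100
Round 5 — edge-2, search-2 page on-call.
  db-r: +40 → 70 < 90
No further pages.

yes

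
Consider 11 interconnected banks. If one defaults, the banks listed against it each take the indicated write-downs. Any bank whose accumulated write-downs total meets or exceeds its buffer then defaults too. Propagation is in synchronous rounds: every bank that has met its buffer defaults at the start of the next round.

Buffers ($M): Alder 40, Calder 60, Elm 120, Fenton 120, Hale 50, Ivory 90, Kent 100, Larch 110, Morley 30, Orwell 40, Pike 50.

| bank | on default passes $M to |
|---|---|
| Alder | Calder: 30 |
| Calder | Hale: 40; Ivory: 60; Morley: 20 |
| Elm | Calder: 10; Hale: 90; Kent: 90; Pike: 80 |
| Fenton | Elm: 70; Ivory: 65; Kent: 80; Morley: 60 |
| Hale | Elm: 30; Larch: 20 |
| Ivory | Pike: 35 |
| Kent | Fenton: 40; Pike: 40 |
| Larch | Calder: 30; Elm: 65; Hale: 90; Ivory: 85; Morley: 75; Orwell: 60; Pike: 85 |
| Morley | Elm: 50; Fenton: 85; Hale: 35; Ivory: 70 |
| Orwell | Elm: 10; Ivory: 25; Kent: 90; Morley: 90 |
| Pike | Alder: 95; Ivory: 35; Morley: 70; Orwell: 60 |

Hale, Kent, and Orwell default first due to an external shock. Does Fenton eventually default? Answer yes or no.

yes

Round 1 — Hale, Kent, Orwell default (initial).
  Elm: +30+10 → 40 < 120
  Fenton: +40 → 40 < 120
  Ivory: +25 → 25 < 90
  Larch: +20 → 20 < 110
  Morley: +90 → 90 ≥ 30
  Pike: +40 → 40 < 50
Round 2 — Morley defaults.
  Elm: +50 → 90 < 120
  Fenton: +85 → 125 ≥ 120
  Ivory: +70 → 95 ≥ 90
Round 3 — Fenton, Ivory default.
  Elm: +70 → 160 ≥ 120
  Pike: +35 → 75 ≥ 50
Round 4 — Elm, Pike default.
  Alder: +95 → 95 ≥ 40
  Calder: +10 → 10 < 60
Round 5 — Alder defaults.
  Calder: +30 → 40 < 60
No further defaults.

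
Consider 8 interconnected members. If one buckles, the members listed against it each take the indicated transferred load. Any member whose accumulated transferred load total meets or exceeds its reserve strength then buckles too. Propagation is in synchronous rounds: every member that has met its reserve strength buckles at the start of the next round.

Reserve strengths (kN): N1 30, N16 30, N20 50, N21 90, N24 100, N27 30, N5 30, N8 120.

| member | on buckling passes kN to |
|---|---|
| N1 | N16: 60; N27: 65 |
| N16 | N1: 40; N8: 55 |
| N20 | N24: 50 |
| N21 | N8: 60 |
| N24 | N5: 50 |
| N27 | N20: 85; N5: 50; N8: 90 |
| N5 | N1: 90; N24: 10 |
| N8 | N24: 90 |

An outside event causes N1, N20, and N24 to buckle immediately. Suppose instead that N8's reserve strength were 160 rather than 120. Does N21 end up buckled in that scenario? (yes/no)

With N8's reserve strength at 160:
Round 1 — N1, N20, N24 buckle (initial).
  N16: +60 → 60 ≥ 30
  N27: +65 → 65 ≥ 30
  N5: +50 → 50 ≥ 30
Round 2 — N16, N27, N5 buckle.
  N8: +55+90 → 145 < 160
No further bucklings.

no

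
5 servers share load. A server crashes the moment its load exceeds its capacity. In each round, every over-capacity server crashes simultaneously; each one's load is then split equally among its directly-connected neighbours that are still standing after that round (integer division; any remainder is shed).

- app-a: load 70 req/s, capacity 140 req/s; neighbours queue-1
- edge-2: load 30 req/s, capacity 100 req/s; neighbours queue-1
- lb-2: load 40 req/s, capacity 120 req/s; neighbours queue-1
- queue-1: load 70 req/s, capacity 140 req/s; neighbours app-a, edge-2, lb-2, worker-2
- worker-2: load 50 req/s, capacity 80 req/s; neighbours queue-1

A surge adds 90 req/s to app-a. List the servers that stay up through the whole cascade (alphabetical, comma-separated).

Round 1 — app-a at 160 > 140. app-a crashes.
  app-a sheds 160 req/s to queue-1: 160 each.
    queue-1: 70+160 = 230 > 140
Round 2 — queue-1 crashes.
  queue-1 sheds 230 req/s to edge-2, lb-2, worker-2: 76 each (2 lost).
    edge-2: 30+76 = 106 > 100
    lb-2: 40+76 = 116 ≤ 120
    worker-2: 50+76 = 126 > 80
Round 3 — edge-2, worker-2 crash.
  edge-2 sheds 106 req/s: no online neighbours, lost.
  worker-2 sheds 126 req/s: no online neighbours, lost.
No further crashes.

lb-2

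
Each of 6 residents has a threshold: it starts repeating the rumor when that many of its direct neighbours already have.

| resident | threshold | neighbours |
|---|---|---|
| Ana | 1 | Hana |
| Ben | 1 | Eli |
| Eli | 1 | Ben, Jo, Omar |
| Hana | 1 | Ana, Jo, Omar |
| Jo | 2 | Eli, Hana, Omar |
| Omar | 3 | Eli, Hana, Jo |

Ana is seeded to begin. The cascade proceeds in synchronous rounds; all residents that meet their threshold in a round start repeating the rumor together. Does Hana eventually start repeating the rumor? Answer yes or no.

Round 1 — Ana starts repeating the rumor (initial).
Round 2 — checking thresholds:
  Hana: 1 of 3 neighbours ≥ 1, starts repeating the rumor.
Round 3 — no new spreads; cascade stops.

yes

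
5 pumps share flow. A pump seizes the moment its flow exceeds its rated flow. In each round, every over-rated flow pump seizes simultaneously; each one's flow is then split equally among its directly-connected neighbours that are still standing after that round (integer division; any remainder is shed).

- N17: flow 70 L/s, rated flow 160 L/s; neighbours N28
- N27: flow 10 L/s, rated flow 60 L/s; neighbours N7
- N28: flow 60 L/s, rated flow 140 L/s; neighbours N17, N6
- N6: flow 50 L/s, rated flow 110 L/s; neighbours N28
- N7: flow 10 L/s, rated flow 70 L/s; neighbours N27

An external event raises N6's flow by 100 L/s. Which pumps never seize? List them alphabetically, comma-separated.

N27, N7

Round 1 — N6 at 150 > 110. N6 seizes.
  N6 sheds 150 L/s to N28: 150 each.
    N28: 60+150 = 210 > 140
Round 2 — N28 seizes.
  N28 sheds 210 L/s to N17: 210 each.
    N17: 70+210 = 280 > 160
Round 3 — N17 seizes.
  N17 sheds 280 L/s: no online neighbours, lost.
No further seizures.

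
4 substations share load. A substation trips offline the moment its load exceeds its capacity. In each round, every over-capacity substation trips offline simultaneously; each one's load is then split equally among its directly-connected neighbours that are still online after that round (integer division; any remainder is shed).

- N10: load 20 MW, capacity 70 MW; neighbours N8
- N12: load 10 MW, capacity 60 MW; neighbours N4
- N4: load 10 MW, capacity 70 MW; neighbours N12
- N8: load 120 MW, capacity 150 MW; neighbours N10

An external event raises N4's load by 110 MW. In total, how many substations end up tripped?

2

Round 1 — N4 at 120 > 70. N4 trips offline.
  N4 sheds 120 MW to N12: 120 each.
    N12: 10+120 = 130 > 60
Round 2 — N12 trips offline.
  N12 sheds 130 MW: no online neighbours, lost.
No further trips.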